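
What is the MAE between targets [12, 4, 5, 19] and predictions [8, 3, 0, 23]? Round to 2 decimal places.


Absolute errors: [4, 1, 5, 4]
Sum of absolute errors = 14
MAE = 14 / 4 = 3.50

3.50


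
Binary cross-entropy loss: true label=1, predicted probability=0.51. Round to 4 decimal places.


For y=1: Loss = -log(p)
= -log(0.51)
= -(-0.6733)
= 0.6733

0.6733


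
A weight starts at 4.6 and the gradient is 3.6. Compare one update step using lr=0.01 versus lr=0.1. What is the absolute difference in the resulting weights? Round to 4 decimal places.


With lr=0.01: w_new = 4.6 - 0.01 * 3.6 = 4.564
With lr=0.1: w_new = 4.6 - 0.1 * 3.6 = 4.24
Absolute difference = |4.564 - 4.24|
= 0.3240

0.3240


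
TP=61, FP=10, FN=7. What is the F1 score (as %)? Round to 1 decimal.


Precision = TP / (TP + FP) = 61 / 71 = 0.8592
Recall = TP / (TP + FN) = 61 / 68 = 0.8971
F1 = 2 * P * R / (P + R)
= 2 * 0.8592 * 0.8971 / (0.8592 + 0.8971)
= 1.5414 / 1.7562
= 0.8777
As percentage: 87.8%

87.8


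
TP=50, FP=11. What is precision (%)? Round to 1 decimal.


Precision = TP / (TP + FP) * 100
= 50 / (50 + 11)
= 50 / 61
= 0.8197
= 82.0%

82.0


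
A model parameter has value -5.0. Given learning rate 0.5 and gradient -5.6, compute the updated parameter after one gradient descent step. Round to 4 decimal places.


w_new = w_old - lr * gradient
= -5.0 - 0.5 * -5.6
= -5.0 - (-2.8)
= -2.2000

-2.2000


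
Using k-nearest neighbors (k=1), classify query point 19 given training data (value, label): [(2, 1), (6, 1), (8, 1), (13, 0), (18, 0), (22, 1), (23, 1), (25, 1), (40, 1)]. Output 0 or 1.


Distances from query 19:
Point 18 (class 0): distance = 1
K=1 nearest neighbors: classes = [0]
Votes for class 1: 0 / 1
Majority vote => class 0

0


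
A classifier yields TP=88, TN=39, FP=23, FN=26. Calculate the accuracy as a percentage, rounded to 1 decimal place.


Accuracy = (TP + TN) / (TP + TN + FP + FN) * 100
= (88 + 39) / (88 + 39 + 23 + 26)
= 127 / 176
= 0.7216
= 72.2%

72.2


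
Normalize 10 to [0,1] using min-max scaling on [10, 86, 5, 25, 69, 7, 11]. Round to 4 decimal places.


Min = 5, Max = 86
Range = 86 - 5 = 81
Scaled = (x - min) / (max - min)
= (10 - 5) / 81
= 5 / 81
= 0.0617

0.0617


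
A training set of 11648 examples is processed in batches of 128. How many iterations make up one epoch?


Iterations per epoch = dataset_size / batch_size
= 11648 / 128
= 91

91


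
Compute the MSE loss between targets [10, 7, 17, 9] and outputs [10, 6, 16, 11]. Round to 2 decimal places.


Differences: [0, 1, 1, -2]
Squared errors: [0, 1, 1, 4]
Sum of squared errors = 6
MSE = 6 / 4 = 1.50

1.50


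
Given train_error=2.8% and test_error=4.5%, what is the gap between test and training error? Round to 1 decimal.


Generalization gap = test_error - train_error
= 4.5 - 2.8
= 1.7%
A small gap suggests good generalization.

1.7


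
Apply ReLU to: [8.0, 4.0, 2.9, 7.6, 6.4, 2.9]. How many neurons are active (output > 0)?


ReLU(x) = max(0, x) for each element:
ReLU(8.0) = 8.0
ReLU(4.0) = 4.0
ReLU(2.9) = 2.9
ReLU(7.6) = 7.6
ReLU(6.4) = 6.4
ReLU(2.9) = 2.9
Active neurons (>0): 6

6


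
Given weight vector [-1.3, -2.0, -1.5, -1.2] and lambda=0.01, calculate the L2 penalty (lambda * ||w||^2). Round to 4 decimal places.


Squaring each weight:
(-1.3)^2 = 1.69
(-2.0)^2 = 4.0
(-1.5)^2 = 2.25
(-1.2)^2 = 1.44
Sum of squares = 9.38
Penalty = 0.01 * 9.38 = 0.0938

0.0938


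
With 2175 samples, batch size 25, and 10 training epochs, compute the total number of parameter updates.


Iterations per epoch = 2175 / 25 = 87
Total updates = iterations_per_epoch * epochs
= 87 * 10
= 870

870


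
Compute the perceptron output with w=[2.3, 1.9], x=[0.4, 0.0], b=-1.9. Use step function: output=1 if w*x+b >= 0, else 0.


z = w . x + b
= 2.3*0.4 + 1.9*0.0 + -1.9
= 0.92 + 0.0 + -1.9
= 0.92 + -1.9
= -0.98
Since z = -0.98 < 0, output = 0

0


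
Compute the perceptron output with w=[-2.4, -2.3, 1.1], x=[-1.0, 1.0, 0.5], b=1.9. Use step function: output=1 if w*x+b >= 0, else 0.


z = w . x + b
= -2.4*-1.0 + -2.3*1.0 + 1.1*0.5 + 1.9
= 2.4 + -2.3 + 0.55 + 1.9
= 0.65 + 1.9
= 2.55
Since z = 2.55 >= 0, output = 1

1


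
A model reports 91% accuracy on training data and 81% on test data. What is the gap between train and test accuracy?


Gap = train_accuracy - test_accuracy
= 91 - 81
= 10%
This moderate gap may indicate mild overfitting.

10


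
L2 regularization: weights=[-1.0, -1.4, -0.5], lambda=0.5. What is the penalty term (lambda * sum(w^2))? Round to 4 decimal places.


Squaring each weight:
(-1.0)^2 = 1.0
(-1.4)^2 = 1.96
(-0.5)^2 = 0.25
Sum of squares = 3.21
Penalty = 0.5 * 3.21 = 1.6050

1.6050


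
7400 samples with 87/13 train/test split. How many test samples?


Train samples = 7400 * 87% = 6438
Test samples = 7400 - 6438
= 962

962


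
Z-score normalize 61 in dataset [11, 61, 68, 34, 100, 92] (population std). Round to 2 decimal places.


Mean = (11 + 61 + 68 + 34 + 100 + 92) / 6 = 61.0
Variance = sum((x_i - mean)^2) / n = 960.0
Std = sqrt(960.0) = 30.9839
Z = (x - mean) / std
= (61 - 61.0) / 30.9839
= 0.0 / 30.9839
= 0.00

0.00


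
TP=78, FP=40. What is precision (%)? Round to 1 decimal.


Precision = TP / (TP + FP) * 100
= 78 / (78 + 40)
= 78 / 118
= 0.661
= 66.1%

66.1


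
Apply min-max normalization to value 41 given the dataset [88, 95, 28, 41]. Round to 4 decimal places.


Min = 28, Max = 95
Range = 95 - 28 = 67
Scaled = (x - min) / (max - min)
= (41 - 28) / 67
= 13 / 67
= 0.1940

0.1940


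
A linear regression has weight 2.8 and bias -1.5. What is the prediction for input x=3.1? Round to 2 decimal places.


y = 2.8 * 3.1 + (-1.5)
= 8.68 + (-1.5)
= 7.18

7.18


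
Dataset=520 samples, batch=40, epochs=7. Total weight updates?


Iterations per epoch = 520 / 40 = 13
Total updates = iterations_per_epoch * epochs
= 13 * 7
= 91

91


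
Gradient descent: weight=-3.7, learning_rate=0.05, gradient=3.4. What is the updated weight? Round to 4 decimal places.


w_new = w_old - lr * gradient
= -3.7 - 0.05 * 3.4
= -3.7 - (0.17)
= -3.8700

-3.8700


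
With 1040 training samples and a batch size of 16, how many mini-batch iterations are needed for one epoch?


Iterations per epoch = dataset_size / batch_size
= 1040 / 16
= 65

65


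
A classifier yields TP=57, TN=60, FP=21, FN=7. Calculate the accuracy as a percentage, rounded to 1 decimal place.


Accuracy = (TP + TN) / (TP + TN + FP + FN) * 100
= (57 + 60) / (57 + 60 + 21 + 7)
= 117 / 145
= 0.8069
= 80.7%

80.7


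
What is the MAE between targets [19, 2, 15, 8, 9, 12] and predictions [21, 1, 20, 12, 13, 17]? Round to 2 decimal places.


Absolute errors: [2, 1, 5, 4, 4, 5]
Sum of absolute errors = 21
MAE = 21 / 6 = 3.50

3.50


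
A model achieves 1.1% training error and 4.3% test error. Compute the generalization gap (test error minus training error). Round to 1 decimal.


Generalization gap = test_error - train_error
= 4.3 - 1.1
= 3.2%
A moderate gap.

3.2


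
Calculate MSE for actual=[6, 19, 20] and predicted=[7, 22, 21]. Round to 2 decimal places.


Differences: [-1, -3, -1]
Squared errors: [1, 9, 1]
Sum of squared errors = 11
MSE = 11 / 3 = 3.67

3.67


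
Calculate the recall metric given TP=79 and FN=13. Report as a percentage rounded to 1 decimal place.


Recall = TP / (TP + FN) * 100
= 79 / (79 + 13)
= 79 / 92
= 0.8587
= 85.9%

85.9


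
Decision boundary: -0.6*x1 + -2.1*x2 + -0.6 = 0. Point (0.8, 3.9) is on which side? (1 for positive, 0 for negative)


Compute -0.6 * 0.8 + -2.1 * 3.9 + -0.6
= -0.48 + -8.19 + -0.6
= -9.27
Since -9.27 < 0, the point is on the negative side.

0


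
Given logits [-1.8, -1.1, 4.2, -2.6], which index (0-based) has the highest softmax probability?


Softmax is a monotonic transformation, so it preserves the argmax.
We need to find the index of the maximum logit.
Index 0: -1.8
Index 1: -1.1
Index 2: 4.2
Index 3: -2.6
Maximum logit = 4.2 at index 2

2


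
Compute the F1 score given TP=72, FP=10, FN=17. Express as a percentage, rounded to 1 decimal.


Precision = TP / (TP + FP) = 72 / 82 = 0.878
Recall = TP / (TP + FN) = 72 / 89 = 0.809
F1 = 2 * P * R / (P + R)
= 2 * 0.878 * 0.809 / (0.878 + 0.809)
= 1.4207 / 1.687
= 0.8421
As percentage: 84.2%

84.2


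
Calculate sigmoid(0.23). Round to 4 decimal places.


sigmoid(z) = 1 / (1 + exp(-z))
exp(-(0.23)) = exp(-0.23) = 0.7945
1 + 0.7945 = 1.7945
1 / 1.7945 = 0.5572

0.5572


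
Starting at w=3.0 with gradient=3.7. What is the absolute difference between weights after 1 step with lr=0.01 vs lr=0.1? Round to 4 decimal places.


With lr=0.01: w_new = 3.0 - 0.01 * 3.7 = 2.963
With lr=0.1: w_new = 3.0 - 0.1 * 3.7 = 2.63
Absolute difference = |2.963 - 2.63|
= 0.3330

0.3330


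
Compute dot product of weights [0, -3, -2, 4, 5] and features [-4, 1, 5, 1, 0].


Element-wise products:
0 * -4 = 0
-3 * 1 = -3
-2 * 5 = -10
4 * 1 = 4
5 * 0 = 0
Sum = 0 + -3 + -10 + 4 + 0
= -9

-9


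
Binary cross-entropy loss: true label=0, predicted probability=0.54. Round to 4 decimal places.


For y=0: Loss = -log(1-p)
= -log(1 - 0.54)
= -log(0.46)
= -(-0.7765)
= 0.7765

0.7765


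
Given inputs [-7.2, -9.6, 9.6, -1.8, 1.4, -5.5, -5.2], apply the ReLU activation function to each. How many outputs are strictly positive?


ReLU(x) = max(0, x) for each element:
ReLU(-7.2) = 0
ReLU(-9.6) = 0
ReLU(9.6) = 9.6
ReLU(-1.8) = 0
ReLU(1.4) = 1.4
ReLU(-5.5) = 0
ReLU(-5.2) = 0
Active neurons (>0): 2

2


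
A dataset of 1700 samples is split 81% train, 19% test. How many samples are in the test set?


Train samples = 1700 * 81% = 1377
Test samples = 1700 - 1377
= 323

323


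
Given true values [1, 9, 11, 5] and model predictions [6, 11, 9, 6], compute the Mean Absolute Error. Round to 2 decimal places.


Absolute errors: [5, 2, 2, 1]
Sum of absolute errors = 10
MAE = 10 / 4 = 2.50

2.50


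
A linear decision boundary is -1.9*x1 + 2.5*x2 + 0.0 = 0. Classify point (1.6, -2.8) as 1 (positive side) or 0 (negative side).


Compute -1.9 * 1.6 + 2.5 * -2.8 + 0.0
= -3.04 + -7.0 + 0.0
= -10.04
Since -10.04 < 0, the point is on the negative side.

0


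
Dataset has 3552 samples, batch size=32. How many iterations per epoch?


Iterations per epoch = dataset_size / batch_size
= 3552 / 32
= 111

111


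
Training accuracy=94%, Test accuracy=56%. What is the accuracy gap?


Gap = train_accuracy - test_accuracy
= 94 - 56
= 38%
This large gap strongly indicates overfitting.

38


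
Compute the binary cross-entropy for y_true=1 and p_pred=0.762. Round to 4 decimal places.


For y=1: Loss = -log(p)
= -log(0.762)
= -(-0.2718)
= 0.2718

0.2718


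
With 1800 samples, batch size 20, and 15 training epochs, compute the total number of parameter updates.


Iterations per epoch = 1800 / 20 = 90
Total updates = iterations_per_epoch * epochs
= 90 * 15
= 1350

1350


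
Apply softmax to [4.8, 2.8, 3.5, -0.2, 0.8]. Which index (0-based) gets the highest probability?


Softmax is a monotonic transformation, so it preserves the argmax.
We need to find the index of the maximum logit.
Index 0: 4.8
Index 1: 2.8
Index 2: 3.5
Index 3: -0.2
Index 4: 0.8
Maximum logit = 4.8 at index 0

0


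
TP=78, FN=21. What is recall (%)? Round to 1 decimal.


Recall = TP / (TP + FN) * 100
= 78 / (78 + 21)
= 78 / 99
= 0.7879
= 78.8%

78.8


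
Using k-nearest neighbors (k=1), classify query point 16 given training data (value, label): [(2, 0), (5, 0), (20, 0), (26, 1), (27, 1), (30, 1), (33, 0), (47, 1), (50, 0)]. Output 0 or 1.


Distances from query 16:
Point 20 (class 0): distance = 4
K=1 nearest neighbors: classes = [0]
Votes for class 1: 0 / 1
Majority vote => class 0

0


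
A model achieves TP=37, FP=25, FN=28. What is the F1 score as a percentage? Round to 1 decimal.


Precision = TP / (TP + FP) = 37 / 62 = 0.5968
Recall = TP / (TP + FN) = 37 / 65 = 0.5692
F1 = 2 * P * R / (P + R)
= 2 * 0.5968 * 0.5692 / (0.5968 + 0.5692)
= 0.6794 / 1.166
= 0.5827
As percentage: 58.3%

58.3


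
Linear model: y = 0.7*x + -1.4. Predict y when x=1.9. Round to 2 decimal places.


y = 0.7 * 1.9 + (-1.4)
= 1.33 + (-1.4)
= -0.07

-0.07


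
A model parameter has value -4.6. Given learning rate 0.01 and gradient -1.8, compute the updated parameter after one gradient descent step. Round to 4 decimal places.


w_new = w_old - lr * gradient
= -4.6 - 0.01 * -1.8
= -4.6 - (-0.018)
= -4.5820

-4.5820


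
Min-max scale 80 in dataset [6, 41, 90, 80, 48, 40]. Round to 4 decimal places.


Min = 6, Max = 90
Range = 90 - 6 = 84
Scaled = (x - min) / (max - min)
= (80 - 6) / 84
= 74 / 84
= 0.8810

0.8810


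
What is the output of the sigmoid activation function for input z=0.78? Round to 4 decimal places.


sigmoid(z) = 1 / (1 + exp(-z))
exp(-(0.78)) = exp(-0.78) = 0.4584
1 + 0.4584 = 1.4584
1 / 1.4584 = 0.6857

0.6857


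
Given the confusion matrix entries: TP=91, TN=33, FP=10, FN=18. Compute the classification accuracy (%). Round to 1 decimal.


Accuracy = (TP + TN) / (TP + TN + FP + FN) * 100
= (91 + 33) / (91 + 33 + 10 + 18)
= 124 / 152
= 0.8158
= 81.6%

81.6


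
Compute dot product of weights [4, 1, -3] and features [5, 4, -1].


Element-wise products:
4 * 5 = 20
1 * 4 = 4
-3 * -1 = 3
Sum = 20 + 4 + 3
= 27

27


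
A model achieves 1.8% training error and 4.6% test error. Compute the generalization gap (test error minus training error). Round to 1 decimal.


Generalization gap = test_error - train_error
= 4.6 - 1.8
= 2.8%
A moderate gap.

2.8


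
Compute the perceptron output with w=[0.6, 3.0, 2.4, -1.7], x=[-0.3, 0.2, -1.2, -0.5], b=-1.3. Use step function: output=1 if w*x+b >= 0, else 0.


z = w . x + b
= 0.6*-0.3 + 3.0*0.2 + 2.4*-1.2 + -1.7*-0.5 + -1.3
= -0.18 + 0.6 + -2.88 + 0.85 + -1.3
= -1.61 + -1.3
= -2.91
Since z = -2.91 < 0, output = 0

0


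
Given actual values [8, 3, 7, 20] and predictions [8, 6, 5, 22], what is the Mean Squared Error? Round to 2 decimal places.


Differences: [0, -3, 2, -2]
Squared errors: [0, 9, 4, 4]
Sum of squared errors = 17
MSE = 17 / 4 = 4.25

4.25


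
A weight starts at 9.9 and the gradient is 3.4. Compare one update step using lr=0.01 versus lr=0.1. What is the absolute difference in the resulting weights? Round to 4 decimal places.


With lr=0.01: w_new = 9.9 - 0.01 * 3.4 = 9.866
With lr=0.1: w_new = 9.9 - 0.1 * 3.4 = 9.56
Absolute difference = |9.866 - 9.56|
= 0.3060

0.3060


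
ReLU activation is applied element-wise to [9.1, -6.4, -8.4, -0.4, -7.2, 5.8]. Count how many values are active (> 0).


ReLU(x) = max(0, x) for each element:
ReLU(9.1) = 9.1
ReLU(-6.4) = 0
ReLU(-8.4) = 0
ReLU(-0.4) = 0
ReLU(-7.2) = 0
ReLU(5.8) = 5.8
Active neurons (>0): 2

2


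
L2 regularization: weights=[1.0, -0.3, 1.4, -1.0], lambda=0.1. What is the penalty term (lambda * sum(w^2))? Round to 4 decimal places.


Squaring each weight:
1.0^2 = 1.0
(-0.3)^2 = 0.09
1.4^2 = 1.96
(-1.0)^2 = 1.0
Sum of squares = 4.05
Penalty = 0.1 * 4.05 = 0.4050

0.4050


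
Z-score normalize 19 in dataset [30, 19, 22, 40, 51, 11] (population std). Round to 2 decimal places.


Mean = (30 + 19 + 22 + 40 + 51 + 11) / 6 = 28.8333
Variance = sum((x_i - mean)^2) / n = 179.8056
Std = sqrt(179.8056) = 13.4092
Z = (x - mean) / std
= (19 - 28.8333) / 13.4092
= -9.8333 / 13.4092
= -0.73

-0.73


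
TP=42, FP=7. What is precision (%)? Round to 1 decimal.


Precision = TP / (TP + FP) * 100
= 42 / (42 + 7)
= 42 / 49
= 0.8571
= 85.7%

85.7


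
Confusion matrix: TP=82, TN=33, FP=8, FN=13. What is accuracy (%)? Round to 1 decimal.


Accuracy = (TP + TN) / (TP + TN + FP + FN) * 100
= (82 + 33) / (82 + 33 + 8 + 13)
= 115 / 136
= 0.8456
= 84.6%

84.6


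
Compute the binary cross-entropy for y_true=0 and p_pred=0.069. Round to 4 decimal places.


For y=0: Loss = -log(1-p)
= -log(1 - 0.069)
= -log(0.931)
= -(-0.0715)
= 0.0715

0.0715


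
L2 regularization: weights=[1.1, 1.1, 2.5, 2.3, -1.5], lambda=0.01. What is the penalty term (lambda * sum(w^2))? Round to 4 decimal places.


Squaring each weight:
1.1^2 = 1.21
1.1^2 = 1.21
2.5^2 = 6.25
2.3^2 = 5.29
(-1.5)^2 = 2.25
Sum of squares = 16.21
Penalty = 0.01 * 16.21 = 0.1621

0.1621


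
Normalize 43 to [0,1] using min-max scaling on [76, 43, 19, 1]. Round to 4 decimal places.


Min = 1, Max = 76
Range = 76 - 1 = 75
Scaled = (x - min) / (max - min)
= (43 - 1) / 75
= 42 / 75
= 0.5600

0.5600


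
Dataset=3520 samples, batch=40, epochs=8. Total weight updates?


Iterations per epoch = 3520 / 40 = 88
Total updates = iterations_per_epoch * epochs
= 88 * 8
= 704

704


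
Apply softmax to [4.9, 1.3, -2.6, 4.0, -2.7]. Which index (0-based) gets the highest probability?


Softmax is a monotonic transformation, so it preserves the argmax.
We need to find the index of the maximum logit.
Index 0: 4.9
Index 1: 1.3
Index 2: -2.6
Index 3: 4.0
Index 4: -2.7
Maximum logit = 4.9 at index 0

0


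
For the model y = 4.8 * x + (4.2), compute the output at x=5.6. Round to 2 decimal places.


y = 4.8 * 5.6 + (4.2)
= 26.88 + (4.2)
= 31.08

31.08


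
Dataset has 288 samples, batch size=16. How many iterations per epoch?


Iterations per epoch = dataset_size / batch_size
= 288 / 16
= 18

18


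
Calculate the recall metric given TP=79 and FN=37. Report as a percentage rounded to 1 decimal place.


Recall = TP / (TP + FN) * 100
= 79 / (79 + 37)
= 79 / 116
= 0.681
= 68.1%

68.1


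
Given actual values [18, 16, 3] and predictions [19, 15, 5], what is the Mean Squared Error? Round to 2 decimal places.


Differences: [-1, 1, -2]
Squared errors: [1, 1, 4]
Sum of squared errors = 6
MSE = 6 / 3 = 2.00

2.00


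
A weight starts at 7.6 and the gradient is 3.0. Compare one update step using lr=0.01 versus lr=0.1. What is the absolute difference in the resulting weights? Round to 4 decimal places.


With lr=0.01: w_new = 7.6 - 0.01 * 3.0 = 7.57
With lr=0.1: w_new = 7.6 - 0.1 * 3.0 = 7.3
Absolute difference = |7.57 - 7.3|
= 0.2700

0.2700


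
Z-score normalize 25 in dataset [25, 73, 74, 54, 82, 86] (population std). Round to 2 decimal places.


Mean = (25 + 73 + 74 + 54 + 82 + 86) / 6 = 65.6667
Variance = sum((x_i - mean)^2) / n = 432.2222
Std = sqrt(432.2222) = 20.79
Z = (x - mean) / std
= (25 - 65.6667) / 20.79
= -40.6667 / 20.79
= -1.96

-1.96


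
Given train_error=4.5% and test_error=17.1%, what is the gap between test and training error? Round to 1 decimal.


Generalization gap = test_error - train_error
= 17.1 - 4.5
= 12.6%
A large gap suggests overfitting.

12.6


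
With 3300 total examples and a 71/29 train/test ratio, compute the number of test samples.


Train samples = 3300 * 71% = 2343
Test samples = 3300 - 2343
= 957

957


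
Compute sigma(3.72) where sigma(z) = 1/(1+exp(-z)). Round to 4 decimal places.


sigmoid(z) = 1 / (1 + exp(-z))
exp(-(3.72)) = exp(-3.72) = 0.0242
1 + 0.0242 = 1.0242
1 / 1.0242 = 0.9763

0.9763


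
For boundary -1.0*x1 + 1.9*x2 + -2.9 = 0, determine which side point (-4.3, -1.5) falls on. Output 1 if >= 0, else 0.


Compute -1.0 * -4.3 + 1.9 * -1.5 + -2.9
= 4.3 + -2.85 + -2.9
= -1.45
Since -1.45 < 0, the point is on the negative side.

0


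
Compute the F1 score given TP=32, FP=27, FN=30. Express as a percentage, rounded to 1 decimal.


Precision = TP / (TP + FP) = 32 / 59 = 0.5424
Recall = TP / (TP + FN) = 32 / 62 = 0.5161
F1 = 2 * P * R / (P + R)
= 2 * 0.5424 * 0.5161 / (0.5424 + 0.5161)
= 0.5599 / 1.0585
= 0.5289
As percentage: 52.9%

52.9


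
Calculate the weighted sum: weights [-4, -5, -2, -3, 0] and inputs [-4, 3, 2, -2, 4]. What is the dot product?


Element-wise products:
-4 * -4 = 16
-5 * 3 = -15
-2 * 2 = -4
-3 * -2 = 6
0 * 4 = 0
Sum = 16 + -15 + -4 + 6 + 0
= 3

3


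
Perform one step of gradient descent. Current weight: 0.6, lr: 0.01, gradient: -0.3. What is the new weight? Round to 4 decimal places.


w_new = w_old - lr * gradient
= 0.6 - 0.01 * -0.3
= 0.6 - (-0.003)
= 0.6030

0.6030


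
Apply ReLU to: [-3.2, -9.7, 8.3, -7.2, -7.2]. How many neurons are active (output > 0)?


ReLU(x) = max(0, x) for each element:
ReLU(-3.2) = 0
ReLU(-9.7) = 0
ReLU(8.3) = 8.3
ReLU(-7.2) = 0
ReLU(-7.2) = 0
Active neurons (>0): 1

1


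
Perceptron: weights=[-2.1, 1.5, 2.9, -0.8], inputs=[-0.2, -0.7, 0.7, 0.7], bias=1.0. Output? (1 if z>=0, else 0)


z = w . x + b
= -2.1*-0.2 + 1.5*-0.7 + 2.9*0.7 + -0.8*0.7 + 1.0
= 0.42 + -1.05 + 2.03 + -0.56 + 1.0
= 0.84 + 1.0
= 1.84
Since z = 1.84 >= 0, output = 1

1


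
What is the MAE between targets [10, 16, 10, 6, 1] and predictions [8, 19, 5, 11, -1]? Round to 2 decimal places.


Absolute errors: [2, 3, 5, 5, 2]
Sum of absolute errors = 17
MAE = 17 / 5 = 3.40

3.40


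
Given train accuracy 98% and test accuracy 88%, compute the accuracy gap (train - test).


Gap = train_accuracy - test_accuracy
= 98 - 88
= 10%
This moderate gap may indicate mild overfitting.

10


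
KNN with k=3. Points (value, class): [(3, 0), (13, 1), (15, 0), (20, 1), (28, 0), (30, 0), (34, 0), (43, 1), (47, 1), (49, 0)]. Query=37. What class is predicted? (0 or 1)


Distances from query 37:
Point 34 (class 0): distance = 3
Point 43 (class 1): distance = 6
Point 30 (class 0): distance = 7
K=3 nearest neighbors: classes = [0, 1, 0]
Votes for class 1: 1 / 3
Majority vote => class 0

0


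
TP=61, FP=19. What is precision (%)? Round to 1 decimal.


Precision = TP / (TP + FP) * 100
= 61 / (61 + 19)
= 61 / 80
= 0.7625
= 76.3%

76.3


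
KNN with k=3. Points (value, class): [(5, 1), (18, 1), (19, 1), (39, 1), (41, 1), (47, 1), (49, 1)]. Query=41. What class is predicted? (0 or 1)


Distances from query 41:
Point 41 (class 1): distance = 0
Point 39 (class 1): distance = 2
Point 47 (class 1): distance = 6
K=3 nearest neighbors: classes = [1, 1, 1]
Votes for class 1: 3 / 3
Majority vote => class 1

1


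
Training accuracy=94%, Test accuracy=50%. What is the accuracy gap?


Gap = train_accuracy - test_accuracy
= 94 - 50
= 44%
This large gap strongly indicates overfitting.

44


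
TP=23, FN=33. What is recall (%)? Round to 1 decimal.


Recall = TP / (TP + FN) * 100
= 23 / (23 + 33)
= 23 / 56
= 0.4107
= 41.1%

41.1


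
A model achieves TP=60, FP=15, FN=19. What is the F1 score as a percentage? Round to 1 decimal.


Precision = TP / (TP + FP) = 60 / 75 = 0.8
Recall = TP / (TP + FN) = 60 / 79 = 0.7595
F1 = 2 * P * R / (P + R)
= 2 * 0.8 * 0.7595 / (0.8 + 0.7595)
= 1.2152 / 1.5595
= 0.7792
As percentage: 77.9%

77.9


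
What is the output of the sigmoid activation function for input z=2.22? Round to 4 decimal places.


sigmoid(z) = 1 / (1 + exp(-z))
exp(-(2.22)) = exp(-2.22) = 0.1086
1 + 0.1086 = 1.1086
1 / 1.1086 = 0.9020

0.9020


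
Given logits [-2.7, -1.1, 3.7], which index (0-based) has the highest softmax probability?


Softmax is a monotonic transformation, so it preserves the argmax.
We need to find the index of the maximum logit.
Index 0: -2.7
Index 1: -1.1
Index 2: 3.7
Maximum logit = 3.7 at index 2

2


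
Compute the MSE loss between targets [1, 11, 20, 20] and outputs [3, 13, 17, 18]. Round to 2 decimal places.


Differences: [-2, -2, 3, 2]
Squared errors: [4, 4, 9, 4]
Sum of squared errors = 21
MSE = 21 / 4 = 5.25

5.25


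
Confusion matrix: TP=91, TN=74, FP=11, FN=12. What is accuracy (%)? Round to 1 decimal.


Accuracy = (TP + TN) / (TP + TN + FP + FN) * 100
= (91 + 74) / (91 + 74 + 11 + 12)
= 165 / 188
= 0.8777
= 87.8%

87.8


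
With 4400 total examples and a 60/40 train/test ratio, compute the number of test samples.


Train samples = 4400 * 60% = 2640
Test samples = 4400 - 2640
= 1760

1760


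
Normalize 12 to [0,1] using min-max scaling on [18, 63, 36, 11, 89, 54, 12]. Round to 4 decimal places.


Min = 11, Max = 89
Range = 89 - 11 = 78
Scaled = (x - min) / (max - min)
= (12 - 11) / 78
= 1 / 78
= 0.0128

0.0128


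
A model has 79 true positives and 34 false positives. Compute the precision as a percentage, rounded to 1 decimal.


Precision = TP / (TP + FP) * 100
= 79 / (79 + 34)
= 79 / 113
= 0.6991
= 69.9%

69.9


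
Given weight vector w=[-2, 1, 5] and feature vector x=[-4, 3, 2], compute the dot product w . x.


Element-wise products:
-2 * -4 = 8
1 * 3 = 3
5 * 2 = 10
Sum = 8 + 3 + 10
= 21

21


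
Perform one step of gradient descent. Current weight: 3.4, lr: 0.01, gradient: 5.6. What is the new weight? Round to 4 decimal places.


w_new = w_old - lr * gradient
= 3.4 - 0.01 * 5.6
= 3.4 - (0.056)
= 3.3440

3.3440


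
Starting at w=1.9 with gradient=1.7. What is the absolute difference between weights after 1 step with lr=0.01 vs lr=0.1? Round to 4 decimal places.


With lr=0.01: w_new = 1.9 - 0.01 * 1.7 = 1.883
With lr=0.1: w_new = 1.9 - 0.1 * 1.7 = 1.73
Absolute difference = |1.883 - 1.73|
= 0.1530

0.1530


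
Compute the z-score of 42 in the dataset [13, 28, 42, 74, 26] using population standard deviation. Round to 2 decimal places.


Mean = (13 + 28 + 42 + 74 + 26) / 5 = 36.6
Variance = sum((x_i - mean)^2) / n = 434.24
Std = sqrt(434.24) = 20.8384
Z = (x - mean) / std
= (42 - 36.6) / 20.8384
= 5.4 / 20.8384
= 0.26

0.26


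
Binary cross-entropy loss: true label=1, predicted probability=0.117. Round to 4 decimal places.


For y=1: Loss = -log(p)
= -log(0.117)
= -(-2.1456)
= 2.1456

2.1456


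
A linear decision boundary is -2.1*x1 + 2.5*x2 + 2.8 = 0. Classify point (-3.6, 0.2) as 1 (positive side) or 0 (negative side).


Compute -2.1 * -3.6 + 2.5 * 0.2 + 2.8
= 7.56 + 0.5 + 2.8
= 10.86
Since 10.86 >= 0, the point is on the positive side.

1


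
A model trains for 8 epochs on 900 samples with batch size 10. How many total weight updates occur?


Iterations per epoch = 900 / 10 = 90
Total updates = iterations_per_epoch * epochs
= 90 * 8
= 720

720


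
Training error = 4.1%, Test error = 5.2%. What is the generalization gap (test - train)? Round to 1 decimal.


Generalization gap = test_error - train_error
= 5.2 - 4.1
= 1.1%
A small gap suggests good generalization.

1.1


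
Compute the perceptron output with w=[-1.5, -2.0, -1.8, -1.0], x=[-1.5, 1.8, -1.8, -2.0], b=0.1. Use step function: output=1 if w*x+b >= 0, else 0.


z = w . x + b
= -1.5*-1.5 + -2.0*1.8 + -1.8*-1.8 + -1.0*-2.0 + 0.1
= 2.25 + -3.6 + 3.24 + 2.0 + 0.1
= 3.89 + 0.1
= 3.99
Since z = 3.99 >= 0, output = 1

1


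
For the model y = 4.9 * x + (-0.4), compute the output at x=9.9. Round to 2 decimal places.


y = 4.9 * 9.9 + (-0.4)
= 48.51 + (-0.4)
= 48.11

48.11


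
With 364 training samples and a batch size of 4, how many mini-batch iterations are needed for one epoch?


Iterations per epoch = dataset_size / batch_size
= 364 / 4
= 91

91


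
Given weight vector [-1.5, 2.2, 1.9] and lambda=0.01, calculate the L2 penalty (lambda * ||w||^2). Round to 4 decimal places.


Squaring each weight:
(-1.5)^2 = 2.25
2.2^2 = 4.84
1.9^2 = 3.61
Sum of squares = 10.7
Penalty = 0.01 * 10.7 = 0.1070

0.1070


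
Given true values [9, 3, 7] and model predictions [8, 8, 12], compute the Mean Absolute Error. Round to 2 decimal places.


Absolute errors: [1, 5, 5]
Sum of absolute errors = 11
MAE = 11 / 3 = 3.67

3.67


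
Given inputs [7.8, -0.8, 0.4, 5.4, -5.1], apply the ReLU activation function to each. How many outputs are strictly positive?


ReLU(x) = max(0, x) for each element:
ReLU(7.8) = 7.8
ReLU(-0.8) = 0
ReLU(0.4) = 0.4
ReLU(5.4) = 5.4
ReLU(-5.1) = 0
Active neurons (>0): 3

3


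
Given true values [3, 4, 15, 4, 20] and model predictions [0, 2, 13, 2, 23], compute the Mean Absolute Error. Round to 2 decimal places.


Absolute errors: [3, 2, 2, 2, 3]
Sum of absolute errors = 12
MAE = 12 / 5 = 2.40

2.40


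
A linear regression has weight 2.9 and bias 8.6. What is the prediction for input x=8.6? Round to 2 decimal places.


y = 2.9 * 8.6 + (8.6)
= 24.94 + (8.6)
= 33.54

33.54


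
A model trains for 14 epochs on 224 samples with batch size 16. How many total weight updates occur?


Iterations per epoch = 224 / 16 = 14
Total updates = iterations_per_epoch * epochs
= 14 * 14
= 196

196


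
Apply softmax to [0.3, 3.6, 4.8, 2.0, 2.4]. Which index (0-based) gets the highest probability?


Softmax is a monotonic transformation, so it preserves the argmax.
We need to find the index of the maximum logit.
Index 0: 0.3
Index 1: 3.6
Index 2: 4.8
Index 3: 2.0
Index 4: 2.4
Maximum logit = 4.8 at index 2

2


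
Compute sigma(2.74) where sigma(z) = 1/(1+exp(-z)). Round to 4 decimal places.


sigmoid(z) = 1 / (1 + exp(-z))
exp(-(2.74)) = exp(-2.74) = 0.0646
1 + 0.0646 = 1.0646
1 / 1.0646 = 0.9393

0.9393


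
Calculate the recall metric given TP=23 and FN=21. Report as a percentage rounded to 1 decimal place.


Recall = TP / (TP + FN) * 100
= 23 / (23 + 21)
= 23 / 44
= 0.5227
= 52.3%

52.3


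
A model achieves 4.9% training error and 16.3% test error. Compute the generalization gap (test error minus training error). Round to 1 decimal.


Generalization gap = test_error - train_error
= 16.3 - 4.9
= 11.4%
A large gap suggests overfitting.

11.4


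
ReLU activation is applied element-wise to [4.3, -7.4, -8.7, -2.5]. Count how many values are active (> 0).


ReLU(x) = max(0, x) for each element:
ReLU(4.3) = 4.3
ReLU(-7.4) = 0
ReLU(-8.7) = 0
ReLU(-2.5) = 0
Active neurons (>0): 1

1


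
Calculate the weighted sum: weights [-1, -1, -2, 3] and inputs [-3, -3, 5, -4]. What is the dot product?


Element-wise products:
-1 * -3 = 3
-1 * -3 = 3
-2 * 5 = -10
3 * -4 = -12
Sum = 3 + 3 + -10 + -12
= -16

-16


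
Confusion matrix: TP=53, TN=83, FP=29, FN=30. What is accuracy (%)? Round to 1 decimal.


Accuracy = (TP + TN) / (TP + TN + FP + FN) * 100
= (53 + 83) / (53 + 83 + 29 + 30)
= 136 / 195
= 0.6974
= 69.7%

69.7


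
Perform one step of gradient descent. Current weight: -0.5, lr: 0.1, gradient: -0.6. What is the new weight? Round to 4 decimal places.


w_new = w_old - lr * gradient
= -0.5 - 0.1 * -0.6
= -0.5 - (-0.06)
= -0.4400

-0.4400


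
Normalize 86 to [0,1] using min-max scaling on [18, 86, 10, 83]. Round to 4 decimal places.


Min = 10, Max = 86
Range = 86 - 10 = 76
Scaled = (x - min) / (max - min)
= (86 - 10) / 76
= 76 / 76
= 1.0000

1.0000


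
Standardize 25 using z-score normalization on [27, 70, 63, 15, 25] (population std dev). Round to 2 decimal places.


Mean = (27 + 70 + 63 + 15 + 25) / 5 = 40.0
Variance = sum((x_i - mean)^2) / n = 489.6
Std = sqrt(489.6) = 22.1269
Z = (x - mean) / std
= (25 - 40.0) / 22.1269
= -15.0 / 22.1269
= -0.68

-0.68


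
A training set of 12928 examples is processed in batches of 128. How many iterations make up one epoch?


Iterations per epoch = dataset_size / batch_size
= 12928 / 128
= 101

101


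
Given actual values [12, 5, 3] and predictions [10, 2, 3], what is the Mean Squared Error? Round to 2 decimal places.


Differences: [2, 3, 0]
Squared errors: [4, 9, 0]
Sum of squared errors = 13
MSE = 13 / 3 = 4.33

4.33


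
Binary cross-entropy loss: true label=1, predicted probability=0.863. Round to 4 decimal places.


For y=1: Loss = -log(p)
= -log(0.863)
= -(-0.1473)
= 0.1473

0.1473


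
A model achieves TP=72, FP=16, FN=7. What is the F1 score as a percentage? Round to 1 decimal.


Precision = TP / (TP + FP) = 72 / 88 = 0.8182
Recall = TP / (TP + FN) = 72 / 79 = 0.9114
F1 = 2 * P * R / (P + R)
= 2 * 0.8182 * 0.9114 / (0.8182 + 0.9114)
= 1.4914 / 1.7296
= 0.8623
As percentage: 86.2%

86.2


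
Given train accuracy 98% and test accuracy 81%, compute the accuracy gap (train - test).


Gap = train_accuracy - test_accuracy
= 98 - 81
= 17%
This gap suggests the model is overfitting.

17


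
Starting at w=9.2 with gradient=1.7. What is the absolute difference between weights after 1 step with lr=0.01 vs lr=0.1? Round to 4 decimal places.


With lr=0.01: w_new = 9.2 - 0.01 * 1.7 = 9.183
With lr=0.1: w_new = 9.2 - 0.1 * 1.7 = 9.03
Absolute difference = |9.183 - 9.03|
= 0.1530

0.1530


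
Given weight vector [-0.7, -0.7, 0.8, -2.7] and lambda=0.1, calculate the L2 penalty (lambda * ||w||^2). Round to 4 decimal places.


Squaring each weight:
(-0.7)^2 = 0.49
(-0.7)^2 = 0.49
0.8^2 = 0.64
(-2.7)^2 = 7.29
Sum of squares = 8.91
Penalty = 0.1 * 8.91 = 0.8910

0.8910


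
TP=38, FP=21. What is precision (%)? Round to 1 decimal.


Precision = TP / (TP + FP) * 100
= 38 / (38 + 21)
= 38 / 59
= 0.6441
= 64.4%

64.4


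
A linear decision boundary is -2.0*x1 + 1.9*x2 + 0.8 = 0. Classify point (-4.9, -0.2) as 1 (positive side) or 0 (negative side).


Compute -2.0 * -4.9 + 1.9 * -0.2 + 0.8
= 9.8 + -0.38 + 0.8
= 10.22
Since 10.22 >= 0, the point is on the positive side.

1


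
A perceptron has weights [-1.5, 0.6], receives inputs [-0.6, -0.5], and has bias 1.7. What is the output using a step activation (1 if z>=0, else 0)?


z = w . x + b
= -1.5*-0.6 + 0.6*-0.5 + 1.7
= 0.9 + -0.3 + 1.7
= 0.6 + 1.7
= 2.3
Since z = 2.3 >= 0, output = 1

1


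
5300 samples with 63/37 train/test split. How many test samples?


Train samples = 5300 * 63% = 3339
Test samples = 5300 - 3339
= 1961

1961


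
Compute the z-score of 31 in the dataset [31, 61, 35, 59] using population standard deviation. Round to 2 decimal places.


Mean = (31 + 61 + 35 + 59) / 4 = 46.5
Variance = sum((x_i - mean)^2) / n = 184.75
Std = sqrt(184.75) = 13.5923
Z = (x - mean) / std
= (31 - 46.5) / 13.5923
= -15.5 / 13.5923
= -1.14

-1.14


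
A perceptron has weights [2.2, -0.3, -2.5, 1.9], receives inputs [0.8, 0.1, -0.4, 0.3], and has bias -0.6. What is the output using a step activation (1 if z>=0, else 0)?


z = w . x + b
= 2.2*0.8 + -0.3*0.1 + -2.5*-0.4 + 1.9*0.3 + -0.6
= 1.76 + -0.03 + 1.0 + 0.57 + -0.6
= 3.3 + -0.6
= 2.7
Since z = 2.7 >= 0, output = 1

1


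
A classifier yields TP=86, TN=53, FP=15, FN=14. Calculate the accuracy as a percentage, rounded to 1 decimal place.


Accuracy = (TP + TN) / (TP + TN + FP + FN) * 100
= (86 + 53) / (86 + 53 + 15 + 14)
= 139 / 168
= 0.8274
= 82.7%

82.7


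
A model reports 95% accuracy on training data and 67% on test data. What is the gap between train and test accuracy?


Gap = train_accuracy - test_accuracy
= 95 - 67
= 28%
This large gap strongly indicates overfitting.

28


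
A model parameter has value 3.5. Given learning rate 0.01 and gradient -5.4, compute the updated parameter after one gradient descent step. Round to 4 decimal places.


w_new = w_old - lr * gradient
= 3.5 - 0.01 * -5.4
= 3.5 - (-0.054)
= 3.5540

3.5540


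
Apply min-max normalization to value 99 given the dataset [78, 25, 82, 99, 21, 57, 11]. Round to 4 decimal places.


Min = 11, Max = 99
Range = 99 - 11 = 88
Scaled = (x - min) / (max - min)
= (99 - 11) / 88
= 88 / 88
= 1.0000

1.0000


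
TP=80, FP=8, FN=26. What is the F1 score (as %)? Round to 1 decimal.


Precision = TP / (TP + FP) = 80 / 88 = 0.9091
Recall = TP / (TP + FN) = 80 / 106 = 0.7547
F1 = 2 * P * R / (P + R)
= 2 * 0.9091 * 0.7547 / (0.9091 + 0.7547)
= 1.3722 / 1.6638
= 0.8247
As percentage: 82.5%

82.5


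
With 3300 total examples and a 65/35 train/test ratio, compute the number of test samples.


Train samples = 3300 * 65% = 2145
Test samples = 3300 - 2145
= 1155

1155


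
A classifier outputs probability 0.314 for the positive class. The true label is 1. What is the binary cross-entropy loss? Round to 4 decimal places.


For y=1: Loss = -log(p)
= -log(0.314)
= -(-1.1584)
= 1.1584

1.1584


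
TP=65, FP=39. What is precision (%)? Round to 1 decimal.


Precision = TP / (TP + FP) * 100
= 65 / (65 + 39)
= 65 / 104
= 0.625
= 62.5%

62.5


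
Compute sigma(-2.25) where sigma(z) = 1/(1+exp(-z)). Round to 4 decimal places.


sigmoid(z) = 1 / (1 + exp(-z))
exp(-(-2.25)) = exp(2.25) = 9.4877
1 + 9.4877 = 10.4877
1 / 10.4877 = 0.0953

0.0953


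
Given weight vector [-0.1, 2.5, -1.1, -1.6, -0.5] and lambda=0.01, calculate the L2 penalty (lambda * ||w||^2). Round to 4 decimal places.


Squaring each weight:
(-0.1)^2 = 0.01
2.5^2 = 6.25
(-1.1)^2 = 1.21
(-1.6)^2 = 2.56
(-0.5)^2 = 0.25
Sum of squares = 10.28
Penalty = 0.01 * 10.28 = 0.1028

0.1028


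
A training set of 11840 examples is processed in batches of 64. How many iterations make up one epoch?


Iterations per epoch = dataset_size / batch_size
= 11840 / 64
= 185

185


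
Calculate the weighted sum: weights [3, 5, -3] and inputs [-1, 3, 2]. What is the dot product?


Element-wise products:
3 * -1 = -3
5 * 3 = 15
-3 * 2 = -6
Sum = -3 + 15 + -6
= 6

6


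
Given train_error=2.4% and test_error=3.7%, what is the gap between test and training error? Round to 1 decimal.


Generalization gap = test_error - train_error
= 3.7 - 2.4
= 1.3%
A small gap suggests good generalization.

1.3


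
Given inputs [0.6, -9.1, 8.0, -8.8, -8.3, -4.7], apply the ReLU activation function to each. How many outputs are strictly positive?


ReLU(x) = max(0, x) for each element:
ReLU(0.6) = 0.6
ReLU(-9.1) = 0
ReLU(8.0) = 8.0
ReLU(-8.8) = 0
ReLU(-8.3) = 0
ReLU(-4.7) = 0
Active neurons (>0): 2

2


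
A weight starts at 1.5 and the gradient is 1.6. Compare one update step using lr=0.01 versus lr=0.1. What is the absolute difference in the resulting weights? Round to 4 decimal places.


With lr=0.01: w_new = 1.5 - 0.01 * 1.6 = 1.484
With lr=0.1: w_new = 1.5 - 0.1 * 1.6 = 1.34
Absolute difference = |1.484 - 1.34|
= 0.1440

0.1440


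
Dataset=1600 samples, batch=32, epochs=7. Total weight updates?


Iterations per epoch = 1600 / 32 = 50
Total updates = iterations_per_epoch * epochs
= 50 * 7
= 350

350


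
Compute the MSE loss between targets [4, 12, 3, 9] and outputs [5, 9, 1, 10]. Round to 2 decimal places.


Differences: [-1, 3, 2, -1]
Squared errors: [1, 9, 4, 1]
Sum of squared errors = 15
MSE = 15 / 4 = 3.75

3.75


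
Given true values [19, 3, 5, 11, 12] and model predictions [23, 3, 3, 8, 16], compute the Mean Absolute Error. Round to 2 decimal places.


Absolute errors: [4, 0, 2, 3, 4]
Sum of absolute errors = 13
MAE = 13 / 5 = 2.60

2.60


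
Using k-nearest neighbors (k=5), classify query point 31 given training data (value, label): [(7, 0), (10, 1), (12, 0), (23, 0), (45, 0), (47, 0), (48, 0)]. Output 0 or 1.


Distances from query 31:
Point 23 (class 0): distance = 8
Point 45 (class 0): distance = 14
Point 47 (class 0): distance = 16
Point 48 (class 0): distance = 17
Point 12 (class 0): distance = 19
K=5 nearest neighbors: classes = [0, 0, 0, 0, 0]
Votes for class 1: 0 / 5
Majority vote => class 0

0


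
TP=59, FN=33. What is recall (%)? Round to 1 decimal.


Recall = TP / (TP + FN) * 100
= 59 / (59 + 33)
= 59 / 92
= 0.6413
= 64.1%

64.1


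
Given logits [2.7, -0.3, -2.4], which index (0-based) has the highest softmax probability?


Softmax is a monotonic transformation, so it preserves the argmax.
We need to find the index of the maximum logit.
Index 0: 2.7
Index 1: -0.3
Index 2: -2.4
Maximum logit = 2.7 at index 0

0


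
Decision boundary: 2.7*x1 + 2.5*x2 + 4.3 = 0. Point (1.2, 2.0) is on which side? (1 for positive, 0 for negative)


Compute 2.7 * 1.2 + 2.5 * 2.0 + 4.3
= 3.24 + 5.0 + 4.3
= 12.54
Since 12.54 >= 0, the point is on the positive side.

1


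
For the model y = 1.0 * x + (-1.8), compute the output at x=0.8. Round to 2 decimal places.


y = 1.0 * 0.8 + (-1.8)
= 0.8 + (-1.8)
= -1.00

-1.00


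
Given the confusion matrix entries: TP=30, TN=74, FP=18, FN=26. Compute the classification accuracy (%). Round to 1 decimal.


Accuracy = (TP + TN) / (TP + TN + FP + FN) * 100
= (30 + 74) / (30 + 74 + 18 + 26)
= 104 / 148
= 0.7027
= 70.3%

70.3


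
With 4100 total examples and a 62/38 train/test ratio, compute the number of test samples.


Train samples = 4100 * 62% = 2542
Test samples = 4100 - 2542
= 1558

1558
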